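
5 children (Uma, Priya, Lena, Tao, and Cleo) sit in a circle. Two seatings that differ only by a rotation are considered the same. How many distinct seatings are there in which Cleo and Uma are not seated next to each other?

All circular seatings of 5 people number (4)! = 24.
Those with Cleo next to Uma: fuse the pair into one unit and seat 4 units around a circle — 2·(3)! = 12.
Subtracting, 24 − 12 = 12.

12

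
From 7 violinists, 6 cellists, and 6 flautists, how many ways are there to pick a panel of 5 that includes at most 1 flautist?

5577

Split by how many flautists are chosen (0 through 1).
Sum: C(6,0)·C(13,5) + C(6,1)·C(13,4) = 1287 + 4290 = 5577.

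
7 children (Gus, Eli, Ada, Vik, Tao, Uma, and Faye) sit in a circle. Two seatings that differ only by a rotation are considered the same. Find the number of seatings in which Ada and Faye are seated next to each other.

240

Treat {Ada, Faye} as one unit (2 internal orders) and seat the resulting 6 units around the table: (5)! circular arrangements.
So 2 × (5)! = 2 × 120 = 240.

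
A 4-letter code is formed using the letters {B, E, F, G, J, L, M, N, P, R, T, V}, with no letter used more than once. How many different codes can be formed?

11880

Choose and order 4 of the 12 symbols: the first letter has 12 options, the next 11, then 10, 9.
12 × 11 × 10 × 9 = 11880.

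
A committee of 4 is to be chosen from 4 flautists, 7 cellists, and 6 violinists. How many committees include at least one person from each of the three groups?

1176

With no constraint there are C(17,4) = 2380 possible selections.
Selections missing a whole group: no flautists → C(13,4) = 715; no cellists → C(10,4) = 210; no violinists → C(11,4) = 330.
Add back selections omitting two groups (i.e. drawn from a single group): C(4,4) + C(7,4) + C(6,4) = 51.
By inclusion–exclusion: 2380 − 1255 + 51 = 1176.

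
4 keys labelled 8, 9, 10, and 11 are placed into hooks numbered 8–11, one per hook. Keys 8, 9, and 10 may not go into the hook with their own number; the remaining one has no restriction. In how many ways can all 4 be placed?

Let Aᵢ (for i ∈ {8, 9, 10}) be the placements that put key i in its forbidden hook. Any j of these fix j positions, leaving (4−j)! ways to fill the rest, and there are C(3,j) ways to pick which j.
By inclusion–exclusion, the number of valid placements is Σ_{j=0}^{3} (−1)^j C(3,j)·(4−j)!.
Computing: 24 − 18 + 6 − 1 = 11.

11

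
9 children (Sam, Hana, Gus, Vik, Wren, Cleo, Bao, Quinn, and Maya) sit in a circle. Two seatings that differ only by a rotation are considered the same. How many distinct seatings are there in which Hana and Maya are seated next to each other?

10080

Glue Hana and Maya into a block (2 internal orders). Seating 8 units around a circle gives (7)! arrangements.
So 2 × (7)! = 2 × 5040 = 10080.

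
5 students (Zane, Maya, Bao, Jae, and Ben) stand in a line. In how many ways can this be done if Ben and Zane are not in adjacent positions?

Of the 5! = 120 arrangements, those with Ben and Zane adjacent number 2 × 4! = 48 (treat the pair as a block with 2 internal orders).
So 120 − 48 = 72 arrangements keep them apart.

72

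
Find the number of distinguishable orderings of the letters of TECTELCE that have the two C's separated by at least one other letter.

Total arrangements of TECTELCE: 8!/(3!·2!·2!) = 1680.
Arrangements with the C's together: treat CC as one letter, giving (7)!/(3!·2!) = 420.
Subtracting, 1680 − 420 = 1260 arrangements keep the C's apart.

1260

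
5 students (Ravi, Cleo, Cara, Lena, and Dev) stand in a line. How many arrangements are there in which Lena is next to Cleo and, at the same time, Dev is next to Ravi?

Treat {Lena,Cleo} as one block (2 orders) and {Dev,Ravi} as another (2 orders).
That leaves 3 units to arrange: 2 × 2 × 3! = 4 × 6 = 24.

24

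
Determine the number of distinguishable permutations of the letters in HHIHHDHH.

56

Letter multiplicities in HHIHHDHH: D×1, H×6, I×1.
So there are 8! / (6!) = 56 distinguishable arrangements.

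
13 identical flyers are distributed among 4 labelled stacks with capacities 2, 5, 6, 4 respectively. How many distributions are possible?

31

Without the upper bounds there are C(16,3) = 560 ways to split 13 among 4 stacks.
Subtract solutions that violate a single cap (substitute x_i' = x_i − (cap_i+1)): x_1 ≥ 3 gives C(13,3) = 286; x_2 ≥ 6 gives C(10,3) = 120; x_3 ≥ 7 gives C(9,3) = 84; x_4 ≥ 5 gives C(11,3) = 165. Together 655.
Add back pairs where two caps are both exceeded: 35 + 20 + 56 + 1 + 10 + 4 = 126.
By inclusion–exclusion the count is 560 − 655 + 126 = 31.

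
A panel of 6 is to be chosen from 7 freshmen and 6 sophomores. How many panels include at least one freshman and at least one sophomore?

Total 6-person selections from all 13: C(13,6) = 1716.
Selections missing a whole group: no freshmen → C(6,6) = 1; no sophomores → C(7,6) = 7.
Both groups omitted at once is impossible, so 1716 − 8 = 1708.

1708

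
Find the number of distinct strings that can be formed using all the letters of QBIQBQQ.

105

QBIQBQQ has 7 letters with B appearing twice and Q appearing 4 times.
So there are 7! / (4!·2!) = 105 distinguishable arrangements.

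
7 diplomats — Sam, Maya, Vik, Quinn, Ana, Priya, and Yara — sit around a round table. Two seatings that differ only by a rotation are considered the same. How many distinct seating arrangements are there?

Fix one person's seat to break rotational symmetry; the remaining 6 people can be arranged in (6)! = 720 ways.

720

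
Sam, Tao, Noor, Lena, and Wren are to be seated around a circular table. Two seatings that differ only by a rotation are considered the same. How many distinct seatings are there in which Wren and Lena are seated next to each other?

12

Treat {Wren, Lena} as one unit (2 internal orders) and seat the resulting 4 units around the table: (3)! circular arrangements.
So 2 × (3)! = 2 × 6 = 12.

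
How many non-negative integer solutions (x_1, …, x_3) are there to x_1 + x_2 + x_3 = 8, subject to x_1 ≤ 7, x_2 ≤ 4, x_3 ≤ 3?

Ignoring the caps, the number of non-negative solutions to x_1+…+x_3 = 8 is C(10,2) = 45.
Subtract solutions that violate a single cap (substitute x_i' = x_i − (cap_i+1)): x_1 ≥ 8 gives C(2,2) = 1; x_2 ≥ 5 gives C(5,2) = 10; x_3 ≥ 4 gives C(6,2) = 15. Together 26.
No two caps can be exceeded simultaneously, so the pair terms are all 0.
By inclusion–exclusion the count is 45 − 26 + 0 = 19.

19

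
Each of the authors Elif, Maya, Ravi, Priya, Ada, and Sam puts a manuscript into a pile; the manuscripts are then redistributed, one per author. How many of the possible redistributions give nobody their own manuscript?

265

Let Aᵢ be the assignments in which author i gets their own manuscript. We want the size of the complement of A₁∪…∪A_6.
By inclusion–exclusion this is Σ_{j=0}^{6} (−1)^j C(6,j)·(6−j)!.
Computing: 720 − 720 + 360 − 120 + 30 − 6 + 1 = 265.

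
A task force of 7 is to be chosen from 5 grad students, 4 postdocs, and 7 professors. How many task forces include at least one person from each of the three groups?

10283

With no constraint there are C(16,7) = 11440 possible selections.
Subtract selections that omit an entire group: no grad students → C(11,7) = 330; no postdocs → C(12,7) = 792; no professors → C(9,7) = 36.
Add back selections omitting two groups (i.e. drawn from a single group): C(5,7) + C(4,7) + C(7,7) = 1.
By inclusion–exclusion: 11440 − 1158 + 1 = 10283.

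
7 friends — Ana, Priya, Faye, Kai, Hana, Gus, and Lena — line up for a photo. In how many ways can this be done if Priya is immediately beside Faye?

1440

Glue Priya and Faye into one block (2 internal orders), leaving 6 units to arrange in a row.
So the count is 2·(6)! = 1440.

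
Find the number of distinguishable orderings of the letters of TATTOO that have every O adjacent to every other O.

Treat the 2 copies of O as a single block. The multiset to arrange is then {OO, A, T, T, T}, 5 items in all.
That gives (5)!/(3!) = 20 arrangements.

20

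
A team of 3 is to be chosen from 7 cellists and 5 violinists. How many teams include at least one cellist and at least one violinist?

With no constraint there are C(12,3) = 220 possible selections.
Selections missing a whole group: no cellists → C(5,3) = 10; no violinists → C(7,3) = 35.
Both groups omitted at once is impossible, so 220 − 45 = 175.

175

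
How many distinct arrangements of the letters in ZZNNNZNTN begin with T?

Fix T in the first position and arrange the remaining 8 letters.
Those 8 letters have N appearing 5 times and Z appearing 3 times, giving (8)!/(5!·3!) = 56.

56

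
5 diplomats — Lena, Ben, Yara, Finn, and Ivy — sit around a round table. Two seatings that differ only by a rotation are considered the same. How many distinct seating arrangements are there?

Around a circle, 5 distinct people have 5!/5 = (4)! = 24 rotationally distinct seatings.

24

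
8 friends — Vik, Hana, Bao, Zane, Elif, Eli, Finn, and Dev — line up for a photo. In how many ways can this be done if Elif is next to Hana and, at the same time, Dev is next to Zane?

Treat {Elif,Hana} as one block (2 orders) and {Dev,Zane} as another (2 orders).
That leaves 6 units to arrange: 2 × 2 × 6! = 4 × 720 = 2880.

2880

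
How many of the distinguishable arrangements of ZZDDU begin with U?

6

Fix U in the first position and arrange the remaining 4 letters.
Those 4 letters have D appearing twice and Z appearing twice, giving (4)!/(2!·2!) = 6.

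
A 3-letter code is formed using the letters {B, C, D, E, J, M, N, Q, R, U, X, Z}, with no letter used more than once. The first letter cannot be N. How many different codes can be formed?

The first letter has 12−1 = 11 choices (anything except N).
The remaining 2 letters are filled from the other 11 symbols without repetition: 11 × 10 = 110.
Total: 11 × 110 = 1210.

1210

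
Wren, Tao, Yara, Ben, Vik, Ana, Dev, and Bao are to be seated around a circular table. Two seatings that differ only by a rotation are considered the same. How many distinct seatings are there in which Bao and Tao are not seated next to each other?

All circular seatings of 8 people number (7)! = 5040.
Those with Bao next to Tao: fuse the pair into one unit and seat 7 units around a circle — 2·(6)! = 1440.
Subtracting, 5040 − 1440 = 3600.

3600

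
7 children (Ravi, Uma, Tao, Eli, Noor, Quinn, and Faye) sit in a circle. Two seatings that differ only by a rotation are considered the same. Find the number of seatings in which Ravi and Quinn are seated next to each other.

Treat {Ravi, Quinn} as one unit (2 internal orders) and seat the resulting 6 units around the table: (5)! circular arrangements.
So 2 × (5)! = 2 × 120 = 240.

240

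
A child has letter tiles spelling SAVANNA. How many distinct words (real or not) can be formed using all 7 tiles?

420

SAVANNA has 7 letters with A appearing 3 times and N appearing twice.
The number of distinct arrangements is 7!/(3!·2!) = 5040/12 = 420.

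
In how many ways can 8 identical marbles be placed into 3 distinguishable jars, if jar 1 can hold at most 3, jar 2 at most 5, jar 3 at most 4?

14

Ignoring the caps, the number of non-negative solutions to x_1+…+x_3 = 8 is C(10,2) = 45.
Subtract solutions that violate a single cap (substitute x_i' = x_i − (cap_i+1)): x_1 ≥ 4 gives C(6,2) = 15; x_2 ≥ 6 gives C(4,2) = 6; x_3 ≥ 5 gives C(5,2) = 10. Together 31.
No two caps can be exceeded simultaneously, so the pair terms are all 0.
By inclusion–exclusion the count is 45 − 31 + 0 = 14.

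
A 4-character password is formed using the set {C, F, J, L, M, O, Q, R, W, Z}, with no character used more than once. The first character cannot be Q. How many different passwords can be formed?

4536

The first character has 10−1 = 9 choices (anything except Q).
The remaining 3 characters are filled from the other 9 symbols without repetition: 9 × 8 × 7 = 504.
Total: 9 × 504 = 4536.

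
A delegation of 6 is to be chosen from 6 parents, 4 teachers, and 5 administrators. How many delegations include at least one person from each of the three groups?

Total 6-person selections from all 15: C(15,6) = 5005.
Subtract selections that omit an entire group: no parents → C(9,6) = 84; no teachers → C(11,6) = 462; no administrators → C(10,6) = 210.
Add back selections omitting two groups (i.e. drawn from a single group): C(6,6) + C(4,6) + C(5,6) = 1.
By inclusion–exclusion: 5005 − 756 + 1 = 4250.

4250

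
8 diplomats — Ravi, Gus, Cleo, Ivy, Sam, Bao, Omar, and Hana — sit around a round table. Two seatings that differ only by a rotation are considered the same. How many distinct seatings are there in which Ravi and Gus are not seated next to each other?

3600

Without the restriction there are (7)! = 5040 seatings.
Those with Ravi next to Gus: fuse the pair into one unit and seat 7 units around a circle — 2·(6)! = 1440.
Subtracting, 5040 − 1440 = 3600.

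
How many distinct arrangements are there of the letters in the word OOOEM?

Letter multiplicities in OOOEM: E×1, M×1, O×3.
Dividing 5! = 120 by 3! = 6 for the repeated letters gives 20.

20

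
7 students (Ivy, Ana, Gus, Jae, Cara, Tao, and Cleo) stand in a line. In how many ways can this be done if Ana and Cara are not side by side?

Of the 7! = 5040 arrangements, those with Ana and Cara adjacent number 2 × 6! = 1440 (treat the pair as a block with 2 internal orders).
So 5040 − 1440 = 3600 arrangements keep them apart.

3600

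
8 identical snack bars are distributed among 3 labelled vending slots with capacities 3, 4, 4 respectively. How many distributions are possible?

10

Without the upper bounds there are C(10,2) = 45 ways to split 8 among 3 vending slots.
Subtract solutions that violate a single cap (substitute x_i' = x_i − (cap_i+1)): x_1 ≥ 4 gives C(6,2) = 15; x_2 ≥ 5 gives C(5,2) = 10; x_3 ≥ 5 gives C(5,2) = 10. Together 35.
No two caps can be exceeded simultaneously, so the pair terms are all 0.
By inclusion–exclusion the count is 45 − 35 + 0 = 10.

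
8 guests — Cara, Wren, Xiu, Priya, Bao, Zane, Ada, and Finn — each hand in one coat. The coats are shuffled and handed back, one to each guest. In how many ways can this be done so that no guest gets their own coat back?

14833

Let Aᵢ be the assignments in which guest i gets their own coat. We want the size of the complement of A₁∪…∪A_8.
By inclusion–exclusion this is Σ_{j=0}^{8} (−1)^j C(8,j)·(8−j)!.
Computing: 40320 − 40320 + 20160 − 6720 + 1680 − 336 + 56 − 8 + 1 = 14833.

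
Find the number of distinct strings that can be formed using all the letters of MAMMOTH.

840

Letter multiplicities in MAMMOTH: A×1, H×1, M×3, O×1, T×1.
So there are 7! / (3!) = 840 distinguishable arrangements.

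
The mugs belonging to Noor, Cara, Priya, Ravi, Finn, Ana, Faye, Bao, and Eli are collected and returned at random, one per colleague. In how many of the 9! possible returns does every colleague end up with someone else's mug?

133496

Count assignments avoiding every fixed point. For any j of the 9 colleagues fixed to their own mug, the other 9−j can be arranged in (9−j)! ways.
By inclusion–exclusion this is Σ_{j=0}^{9} (−1)^j C(9,j)·(9−j)!.
Computing: 362880 − 362880 + 181440 − 60480 + 15120 − 3024 + 504 − 72 + 9 − 1 = 133496.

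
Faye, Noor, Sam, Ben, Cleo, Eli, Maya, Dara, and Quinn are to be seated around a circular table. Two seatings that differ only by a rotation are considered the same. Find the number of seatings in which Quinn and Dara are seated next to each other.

10080

Glue Quinn and Dara into a block (2 internal orders). Seating 8 units around a circle gives (7)! arrangements.
So 2 × (7)! = 2 × 5040 = 10080.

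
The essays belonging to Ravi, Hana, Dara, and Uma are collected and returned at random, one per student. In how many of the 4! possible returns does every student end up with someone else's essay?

This is the derangement count D_4: permutations of 4 items with no fixed point.
By inclusion–exclusion this is Σ_{j=0}^{4} (−1)^j C(4,j)·(4−j)!.
Computing: 24 − 24 + 12 − 4 + 1 = 9.

9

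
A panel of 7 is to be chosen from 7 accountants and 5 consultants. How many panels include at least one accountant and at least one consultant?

791

Unrestricted: C(12,7) = 792 ways to pick any 7 of the 12.
Subtract selections that omit an entire group: no accountants → C(5,7) = 0; no consultants → C(7,7) = 1.
Both groups omitted at once is impossible, so 792 − 1 = 791.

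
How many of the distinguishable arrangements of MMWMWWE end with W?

Fix W in the last position and arrange the remaining 6 letters.
Those 6 letters have M appearing 3 times and W appearing twice, giving (6)!/(3!·2!) = 60.

60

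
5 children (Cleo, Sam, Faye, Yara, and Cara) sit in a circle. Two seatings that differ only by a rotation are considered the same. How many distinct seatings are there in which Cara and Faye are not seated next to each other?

12

All circular seatings of 5 people number (4)! = 24.
Those with Cara next to Faye: fuse the pair into one unit and seat 4 units around a circle — 2·(3)! = 12.
Subtracting, 24 − 12 = 12.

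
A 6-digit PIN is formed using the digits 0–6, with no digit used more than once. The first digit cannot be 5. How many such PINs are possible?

The first digit has 7−1 = 6 choices (anything except 5).
The remaining 5 digits are filled from the other 6 symbols without repetition: 6 × 5 × 4 × 3 × 2 = 720.
Total: 6 × 720 = 4320.

4320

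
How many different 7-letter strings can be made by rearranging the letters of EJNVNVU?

1260

The 7 letters of EJNVNVU have repeats: N appearing twice and V appearing twice.
The number of distinct arrangements is 7!/(2!·2!) = 5040/4 = 1260.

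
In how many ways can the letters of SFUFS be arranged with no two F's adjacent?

Total arrangements of SFUFS: 5!/(2!·2!) = 30.
Arrangements with the F's together: treat FF as one letter, giving (4)!/(2!) = 12.
Hence 30 − 12 = 18.

18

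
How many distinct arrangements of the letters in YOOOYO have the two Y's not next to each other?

There are 6!/(4!·2!) = 15 arrangements of YOOOYO in total.
If the two Y's are adjacent, glue them into one block, leaving 5 items to arrange: (5)!/(4!) = 5 ways.
Hence 15 − 5 = 10.

10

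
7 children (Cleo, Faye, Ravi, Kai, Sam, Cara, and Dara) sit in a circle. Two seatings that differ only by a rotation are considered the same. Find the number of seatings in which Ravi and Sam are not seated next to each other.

All circular seatings of 7 people number (6)! = 720.
Seatings with Ravi beside Sam: treat them as a block with 2 internal orders, giving 2 × (5)! = 240.
Subtracting, 720 − 240 = 480.

480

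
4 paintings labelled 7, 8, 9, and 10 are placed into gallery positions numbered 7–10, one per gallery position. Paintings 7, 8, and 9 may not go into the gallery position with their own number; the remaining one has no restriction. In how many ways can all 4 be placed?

11

Let Aᵢ (for i ∈ {7, 8, 9}) be the placements that put painting i in its forbidden gallery position. Any j of these fix j positions, leaving (4−j)! ways to fill the rest, and there are C(3,j) ways to pick which j.
By inclusion–exclusion, the number of valid placements is Σ_{j=0}^{3} (−1)^j C(3,j)·(4−j)!.
Computing: 24 − 18 + 6 − 1 = 11.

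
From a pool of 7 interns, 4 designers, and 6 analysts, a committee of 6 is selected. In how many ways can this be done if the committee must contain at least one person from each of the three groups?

9996

With no constraint there are C(17,6) = 12376 possible selections.
Selections missing a whole group: no interns → C(10,6) = 210; no designers → C(13,6) = 1716; no analysts → C(11,6) = 462.
Add back selections omitting two groups (i.e. drawn from a single group): C(7,6) + C(4,6) + C(6,6) = 8.
By inclusion–exclusion: 12376 − 2388 + 8 = 9996.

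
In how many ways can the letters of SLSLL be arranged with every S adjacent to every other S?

Treat the 2 copies of S as a single block. The multiset to arrange is then {SS, L, L, L}, 4 items in all.
That gives (4)!/(3!) = 4 arrangements.

4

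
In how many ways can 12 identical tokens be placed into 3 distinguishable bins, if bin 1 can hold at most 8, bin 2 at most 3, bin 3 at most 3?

Ignoring the caps, the number of non-negative solutions to x_1+…+x_3 = 12 is C(14,2) = 91.
Subtract solutions that violate a single cap (substitute x_i' = x_i − (cap_i+1)): x_1 ≥ 9 gives C(5,2) = 10; x_2 ≥ 4 gives C(10,2) = 45; x_3 ≥ 4 gives C(10,2) = 45. Together 100.
Add back pairs where two caps are both exceeded: 0 + 0 + 15 = 15.
By inclusion–exclusion the count is 91 − 100 + 15 = 6.

6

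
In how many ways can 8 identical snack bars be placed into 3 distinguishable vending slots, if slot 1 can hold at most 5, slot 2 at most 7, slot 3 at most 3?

23

Ignoring the caps, the number of non-negative solutions to x_1+…+x_3 = 8 is C(10,2) = 45.
Subtract solutions that violate a single cap (substitute x_i' = x_i − (cap_i+1)): x_1 ≥ 6 gives C(4,2) = 6; x_2 ≥ 8 gives C(2,2) = 1; x_3 ≥ 4 gives C(6,2) = 15. Together 22.
No two caps can be exceeded simultaneously, so the pair terms are all 0.
By inclusion–exclusion the count is 45 − 22 + 0 = 23.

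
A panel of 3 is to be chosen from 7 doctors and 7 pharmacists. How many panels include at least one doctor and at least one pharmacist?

Total 3-person selections from all 14: C(14,3) = 364.
Subtract selections that omit an entire group: no doctors → C(7,3) = 35; no pharmacists → C(7,3) = 35.
Both groups omitted at once is impossible, so 364 − 70 = 294.

294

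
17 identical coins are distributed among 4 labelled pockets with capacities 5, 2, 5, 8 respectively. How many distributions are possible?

Without the upper bounds there are C(20,3) = 1140 ways to split 17 among 4 pockets.
Subtract solutions that violate a single cap (substitute x_i' = x_i − (cap_i+1)): x_1 ≥ 6 gives C(14,3) = 364; x_2 ≥ 3 gives C(17,3) = 680; x_3 ≥ 6 gives C(14,3) = 364; x_4 ≥ 9 gives C(11,3) = 165. Together 1573.
Add back pairs where two caps are both exceeded: 165 + 56 + 10 + 165 + 56 + 10 = 462.
Subtract triples: 10 + 0 + 0 + 0 = 10.
By inclusion–exclusion the count is 1140 − 1573 + 462 − 10 = 19.

19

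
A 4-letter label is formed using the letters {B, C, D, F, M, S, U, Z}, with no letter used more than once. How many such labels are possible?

1680

Choose and order 4 of the 8 symbols: the first letter has 8 options, the next 7, then 6, 5.
8 × 7 × 6 × 5 = 1680.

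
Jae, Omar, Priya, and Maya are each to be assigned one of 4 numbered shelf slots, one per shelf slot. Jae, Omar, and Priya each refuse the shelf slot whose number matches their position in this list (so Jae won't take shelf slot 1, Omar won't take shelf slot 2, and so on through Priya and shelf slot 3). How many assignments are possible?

Let Aᵢ (for i ∈ {1, 2, 3}) be the placements that put person i in their forbidden shelf slot. Any j of these fix j positions, leaving (4−j)! ways to fill the rest, and there are C(3,j) ways to pick which j.
By inclusion–exclusion, the number of valid placements is Σ_{j=0}^{3} (−1)^j C(3,j)·(4−j)!.
Computing: 24 − 18 + 6 − 1 = 11.

11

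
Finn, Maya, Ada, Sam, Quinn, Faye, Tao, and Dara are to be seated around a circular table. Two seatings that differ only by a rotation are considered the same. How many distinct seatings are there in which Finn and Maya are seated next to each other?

Treat {Finn, Maya} as one unit (2 internal orders) and seat the resulting 7 units around the table: (6)! circular arrangements.
So 2 × (6)! = 2 × 720 = 1440.

1440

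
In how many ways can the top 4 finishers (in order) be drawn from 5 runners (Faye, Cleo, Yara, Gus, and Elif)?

This is an ordered selection of 4 from 5: P(5,4).
That gives 5 × 4 × 3 × 2 = 120.

120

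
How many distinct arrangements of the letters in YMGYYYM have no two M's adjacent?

Total arrangements of YMGYYYM: 7!/(4!·2!) = 105.
If the two M's are adjacent, glue them into one block, leaving 6 items to arrange: (6)!/(4!) = 30 ways.
Subtracting, 105 − 30 = 75 arrangements keep the M's apart.

75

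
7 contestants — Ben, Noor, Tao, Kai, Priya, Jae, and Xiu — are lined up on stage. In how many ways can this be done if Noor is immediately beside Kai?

Place the 5 others and the Noor-Kai pair as 6 objects in a line; the pair has 2 internal arrangements.
So the count is 2·(6)! = 1440.

1440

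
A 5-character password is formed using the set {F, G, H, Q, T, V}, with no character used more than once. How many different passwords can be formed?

Choose and order 5 of the 6 symbols: the first character has 6 options, the next 5, and so on down to 2.
6 × 5 × 4 × 3 × 2 = 720.

720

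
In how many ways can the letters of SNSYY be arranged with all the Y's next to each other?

Treat the 2 copies of Y as a single block. The multiset to arrange is then {YY, N, S, S}, 4 items in all.
That gives (4)!/(2!) = 12 arrangements.

12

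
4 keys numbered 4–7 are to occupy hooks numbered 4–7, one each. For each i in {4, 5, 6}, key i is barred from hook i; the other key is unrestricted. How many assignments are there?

Let Aᵢ (for i ∈ {4, 5, 6}) be the placements that put key i in its forbidden hook. Any j of these fix j positions, leaving (4−j)! ways to fill the rest, and there are C(3,j) ways to pick which j.
By inclusion–exclusion, the number of valid placements is Σ_{j=0}^{3} (−1)^j C(3,j)·(4−j)!.
Computing: 24 − 18 + 6 − 1 = 11.

11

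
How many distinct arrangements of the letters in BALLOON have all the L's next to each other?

Treat the 2 copies of L as a single block. The multiset to arrange is then {LL, A, B, N, O, O}, 6 items in all.
That gives (6)!/(2!) = 360 arrangements.

360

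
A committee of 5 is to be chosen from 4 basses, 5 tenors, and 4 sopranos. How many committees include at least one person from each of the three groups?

Unrestricted: C(13,5) = 1287 ways to pick any 5 of the 13.
Subtract selections that omit an entire group: no basses → C(9,5) = 126; no tenors → C(8,5) = 56; no sopranos → C(9,5) = 126.
Add back selections omitting two groups (i.e. drawn from a single group): C(4,5) + C(5,5) + C(4,5) = 1.
By inclusion–exclusion: 1287 − 308 + 1 = 980.

980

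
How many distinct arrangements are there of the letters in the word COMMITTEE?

45360

COMMITTEE has 9 letters with E appearing twice, M appearing twice, and T appearing twice.
Dividing 9! = 362880 by 2!·2!·2! = 8 for the repeated letters gives 45360.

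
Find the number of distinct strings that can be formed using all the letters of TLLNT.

Letter multiplicities in TLLNT: L×2, N×1, T×2.
The number of distinct arrangements is 5!/(2!·2!) = 120/4 = 30.

30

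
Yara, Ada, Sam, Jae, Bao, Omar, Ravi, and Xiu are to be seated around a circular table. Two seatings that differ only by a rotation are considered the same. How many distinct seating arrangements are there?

5040

Around a circle, 8 distinct people have 8!/8 = (7)! = 5040 rotationally distinct seatings.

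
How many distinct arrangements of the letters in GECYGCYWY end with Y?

5040

Fix Y in the last position and arrange the remaining 8 letters.
Those 8 letters have C appearing twice, G appearing twice, and Y appearing twice, giving (8)!/(2!·2!·2!) = 5040.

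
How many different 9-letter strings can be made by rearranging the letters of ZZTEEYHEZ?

ZZTEEYHEZ has 9 letters with E appearing 3 times and Z appearing 3 times.
The number of distinct arrangements is 9!/(3!·3!) = 362880/36 = 10080.

10080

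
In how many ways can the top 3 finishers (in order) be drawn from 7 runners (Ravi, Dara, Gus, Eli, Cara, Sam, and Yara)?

This is an ordered selection of 3 from 7: P(7,3).
That gives 7 × 6 × 5 = 210.

210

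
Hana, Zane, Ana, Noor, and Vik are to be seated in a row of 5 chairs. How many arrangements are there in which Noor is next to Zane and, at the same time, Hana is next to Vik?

Treat {Noor,Zane} as one block (2 orders) and {Hana,Vik} as another (2 orders).
That leaves 3 units to arrange: 2 × 2 × 3! = 4 × 6 = 24.

24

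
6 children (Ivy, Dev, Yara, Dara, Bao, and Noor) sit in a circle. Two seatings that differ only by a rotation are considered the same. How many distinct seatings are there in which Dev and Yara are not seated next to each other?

Without the restriction there are (5)! = 120 seatings.
Those with Dev next to Yara: fuse the pair into one unit and seat 5 units around a circle — 2·(4)! = 48.
Subtracting, 120 − 48 = 72.

72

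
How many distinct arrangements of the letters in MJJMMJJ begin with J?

With the first slot taken by J, it remains to arrange the other 6 letters (MJMMJJ).
Those 6 letters have J appearing 3 times and M appearing 3 times, giving (6)!/(3!·3!) = 20.

20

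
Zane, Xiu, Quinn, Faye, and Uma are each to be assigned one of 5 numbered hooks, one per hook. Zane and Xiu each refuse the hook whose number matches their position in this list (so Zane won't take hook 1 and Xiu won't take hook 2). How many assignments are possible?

Let Aᵢ (for i ∈ {1, 2}) be the placements that put person i in their forbidden hook. Any j of these fix j positions, leaving (5−j)! ways to fill the rest, and there are C(2,j) ways to pick which j.
By inclusion–exclusion, the number of valid placements is Σ_{j=0}^{2} (−1)^j C(2,j)·(5−j)!.
Computing: 120 − 48 + 6 = 78.

78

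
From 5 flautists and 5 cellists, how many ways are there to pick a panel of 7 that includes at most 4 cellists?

Split by how many cellists are chosen (0 through 4).
Sum: C(5,0)·C(5,7) + C(5,1)·C(5,6) + C(5,2)·C(5,5) + C(5,3)·C(5,4) + C(5,4)·C(5,3) = 0 + 0 + 10 + 50 + 50 = 110.

110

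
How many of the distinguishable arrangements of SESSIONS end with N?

With the last slot taken by N, it remains to arrange the other 7 letters (SESSIOS).
Those 7 letters have S appearing 4 times, giving (7)!/(4!) = 210.

210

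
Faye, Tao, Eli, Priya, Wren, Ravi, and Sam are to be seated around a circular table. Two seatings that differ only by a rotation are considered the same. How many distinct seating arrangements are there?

Fix one person's seat to break rotational symmetry; the remaining 6 people can be arranged in (6)! = 720 ways.

720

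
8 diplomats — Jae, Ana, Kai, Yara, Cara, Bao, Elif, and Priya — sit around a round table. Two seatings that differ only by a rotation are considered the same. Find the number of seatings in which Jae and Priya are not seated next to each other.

3600

All circular seatings of 8 people number (7)! = 5040.
Seatings with Jae beside Priya: treat them as a block with 2 internal orders, giving 2 × (6)! = 1440.
Subtracting, 5040 − 1440 = 3600.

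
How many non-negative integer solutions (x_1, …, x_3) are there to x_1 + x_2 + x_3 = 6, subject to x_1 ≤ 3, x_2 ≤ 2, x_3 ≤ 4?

By stars and bars, unrestricted non-negative solutions to x_1+…+x_3 = 6 number C(6+2,2) = 28.
Subtract solutions that violate a single cap (substitute x_i' = x_i − (cap_i+1)): x_1 ≥ 4 gives C(4,2) = 6; x_2 ≥ 3 gives C(5,2) = 10; x_3 ≥ 5 gives C(3,2) = 3. Together 19.
No two caps can be exceeded simultaneously, so the pair terms are all 0.
By inclusion–exclusion the count is 28 − 19 + 0 = 9.

9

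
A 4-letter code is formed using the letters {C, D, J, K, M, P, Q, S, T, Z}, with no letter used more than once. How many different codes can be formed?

This is a permutation of 4 out of 10: P(10,4) = 10!/6!.
That product is 10 × 9 × 8 × 7 = 5040.

5040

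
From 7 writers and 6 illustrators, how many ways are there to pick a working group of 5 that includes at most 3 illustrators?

Split by how many illustrators are chosen (0 through 3).
Sum: C(6,0)·C(7,5) + C(6,1)·C(7,4) + C(6,2)·C(7,3) + C(6,3)·C(7,2) = 21 + 210 + 525 + 420 = 1176.

1176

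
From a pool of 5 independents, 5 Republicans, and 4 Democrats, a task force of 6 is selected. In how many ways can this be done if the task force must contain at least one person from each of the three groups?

Total 6-person selections from all 14: C(14,6) = 3003.
Subtract selections that omit an entire group: no independents → C(9,6) = 84; no Republicans → C(9,6) = 84; no Democrats → C(10,6) = 210.
Add back selections omitting two groups (i.e. drawn from a single group): C(5,6) + C(5,6) + C(4,6) = 0.
By inclusion–exclusion: 3003 − 378 + 0 = 2625.

2625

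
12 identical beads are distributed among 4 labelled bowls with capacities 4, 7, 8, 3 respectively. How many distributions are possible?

136

Without the upper bounds there are C(15,3) = 455 ways to split 12 among 4 bowls.
Subtract solutions that violate a single cap (substitute x_i' = x_i − (cap_i+1)): x_1 ≥ 5 gives C(10,3) = 120; x_2 ≥ 8 gives C(7,3) = 35; x_3 ≥ 9 gives C(6,3) = 20; x_4 ≥ 4 gives C(11,3) = 165. Together 340.
Add back pairs where two caps are both exceeded: 0 + 0 + 20 + 0 + 1 + 0 = 21.
By inclusion–exclusion the count is 455 − 340 + 21 = 136.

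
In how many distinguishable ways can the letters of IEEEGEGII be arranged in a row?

Letter multiplicities in IEEEGEGII: E×4, G×2, I×3.
The number of distinct arrangements is 9!/(4!·3!·2!) = 362880/288 = 1260.

1260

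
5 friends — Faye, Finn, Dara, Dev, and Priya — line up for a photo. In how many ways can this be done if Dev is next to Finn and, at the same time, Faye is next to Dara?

Treat {Dev,Finn} as one block (2 orders) and {Faye,Dara} as another (2 orders).
That leaves 3 units to arrange: 2 × 2 × 3! = 4 × 6 = 24.

24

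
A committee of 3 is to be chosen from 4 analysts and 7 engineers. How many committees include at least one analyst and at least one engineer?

With no constraint there are C(11,3) = 165 possible selections.
Selections missing a whole group: no analysts → C(7,3) = 35; no engineers → C(4,3) = 4.
Both groups omitted at once is impossible, so 165 − 39 = 126.

126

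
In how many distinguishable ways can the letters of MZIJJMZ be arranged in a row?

Letter multiplicities in MZIJJMZ: I×1, J×2, M×2, Z×2.
The number of distinct arrangements is 7!/(2!·2!·2!) = 5040/8 = 630.

630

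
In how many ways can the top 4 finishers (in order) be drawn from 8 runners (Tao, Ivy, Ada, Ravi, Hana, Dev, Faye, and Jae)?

This is an ordered selection of 4 from 8: P(8,4).
That gives 8 × 7 × 6 × 5 = 1680.

1680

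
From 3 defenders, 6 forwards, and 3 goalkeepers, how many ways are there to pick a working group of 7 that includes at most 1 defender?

Split by how many defenders are chosen (0 through 1).
Sum: C(3,0)·C(9,7) + C(3,1)·C(9,6) = 36 + 252 = 288.

288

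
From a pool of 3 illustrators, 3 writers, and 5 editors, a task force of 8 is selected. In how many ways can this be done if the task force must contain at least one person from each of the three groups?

Total 8-person selections from all 11: C(11,8) = 165.
Subtract selections that omit an entire group: no illustrators → C(8,8) = 1; no writers → C(8,8) = 1; no editors → C(6,8) = 0.
Add back selections omitting two groups (i.e. drawn from a single group): C(3,8) + C(3,8) + C(5,8) = 0.
By inclusion–exclusion: 165 − 2 + 0 = 163.

163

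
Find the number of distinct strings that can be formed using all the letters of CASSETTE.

5040

Letter multiplicities in CASSETTE: A×1, C×1, E×2, S×2, T×2.
Dividing 8! = 40320 by 2!·2!·2! = 8 for the repeated letters gives 5040.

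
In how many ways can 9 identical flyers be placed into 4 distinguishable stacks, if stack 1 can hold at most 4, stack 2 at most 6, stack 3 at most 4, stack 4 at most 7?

136

Without the upper bounds there are C(12,3) = 220 ways to split 9 among 4 stacks.
Subtract solutions that violate a single cap (substitute x_i' = x_i − (cap_i+1)): x_1 ≥ 5 gives C(7,3) = 35; x_2 ≥ 7 gives C(5,3) = 10; x_3 ≥ 5 gives C(7,3) = 35; x_4 ≥ 8 gives C(4,3) = 4. Together 84.
No two caps can be exceeded simultaneously, so the pair terms are all 0.
By inclusion–exclusion the count is 220 − 84 + 0 = 136.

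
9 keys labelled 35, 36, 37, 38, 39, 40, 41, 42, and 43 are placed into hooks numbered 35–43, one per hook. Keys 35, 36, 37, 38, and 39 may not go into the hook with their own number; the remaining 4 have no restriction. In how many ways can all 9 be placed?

205056

Let Aᵢ (for 35 ≤ i ≤ 39) be the placements that put key i in its forbidden hook. Any j of these fix j positions, leaving (9−j)! ways to fill the rest, and there are C(5,j) ways to pick which j.
By inclusion–exclusion, the number of valid placements is Σ_{j=0}^{5} (−1)^j C(5,j)·(9−j)!.
Computing: 362880 − 201600 + 50400 − 7200 + 600 − 24 = 205056.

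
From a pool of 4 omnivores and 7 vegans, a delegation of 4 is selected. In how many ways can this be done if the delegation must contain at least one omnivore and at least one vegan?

Unrestricted: C(11,4) = 330 ways to pick any 4 of the 11.
Selections missing a whole group: no omnivores → C(7,4) = 35; no vegans → C(4,4) = 1.
Both groups omitted at once is impossible, so 330 − 36 = 294.

294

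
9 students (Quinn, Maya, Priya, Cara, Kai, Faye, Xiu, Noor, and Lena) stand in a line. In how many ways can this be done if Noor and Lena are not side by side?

There are 9! = 362880 arrangements in all. If Noor and Lena are adjacent, merging them into one block gives 2·(8)! = 80640 arrangements.
Complementary counting: 362880 − 80640 = 282240.

282240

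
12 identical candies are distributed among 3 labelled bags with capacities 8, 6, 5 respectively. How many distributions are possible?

By stars and bars, unrestricted non-negative solutions to x_1+…+x_3 = 12 number C(12+2,2) = 91.
Subtract solutions that violate a single cap (substitute x_i' = x_i − (cap_i+1)): x_1 ≥ 9 gives C(5,2) = 10; x_2 ≥ 7 gives C(7,2) = 21; x_3 ≥ 6 gives C(8,2) = 28. Together 59.
No two caps can be exceeded simultaneously, so the pair terms are all 0.
By inclusion–exclusion the count is 91 − 59 + 0 = 32.

32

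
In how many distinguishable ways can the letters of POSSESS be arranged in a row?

210

POSSESS has 7 letters with S appearing 4 times.
The number of distinct arrangements is 7!/(4!) = 5040/24 = 210.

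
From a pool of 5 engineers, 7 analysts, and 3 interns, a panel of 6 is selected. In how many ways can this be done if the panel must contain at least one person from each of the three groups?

With no constraint there are C(15,6) = 5005 possible selections.
Subtract selections that omit an entire group: no engineers → C(10,6) = 210; no analysts → C(8,6) = 28; no interns → C(12,6) = 924.
Add back selections omitting two groups (i.e. drawn from a single group): C(5,6) + C(7,6) + C(3,6) = 7.
By inclusion–exclusion: 5005 − 1162 + 7 = 3850.

3850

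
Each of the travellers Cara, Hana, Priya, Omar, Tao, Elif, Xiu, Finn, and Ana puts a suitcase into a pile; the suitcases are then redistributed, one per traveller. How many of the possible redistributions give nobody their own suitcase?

Count assignments avoiding every fixed point. For any j of the 9 travellers fixed to their own suitcase, the other 9−j can be arranged in (9−j)! ways.
By inclusion–exclusion this is Σ_{j=0}^{9} (−1)^j C(9,j)·(9−j)!.
Computing: 362880 − 362880 + 181440 − 60480 + 15120 − 3024 + 504 − 72 + 9 − 1 = 133496.

133496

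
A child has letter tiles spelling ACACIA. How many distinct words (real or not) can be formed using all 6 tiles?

The 6 letters of ACACIA have repeats: A appearing 3 times and C appearing twice.
Dividing 6! = 720 by 3!·2! = 12 for the repeated letters gives 60.

60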